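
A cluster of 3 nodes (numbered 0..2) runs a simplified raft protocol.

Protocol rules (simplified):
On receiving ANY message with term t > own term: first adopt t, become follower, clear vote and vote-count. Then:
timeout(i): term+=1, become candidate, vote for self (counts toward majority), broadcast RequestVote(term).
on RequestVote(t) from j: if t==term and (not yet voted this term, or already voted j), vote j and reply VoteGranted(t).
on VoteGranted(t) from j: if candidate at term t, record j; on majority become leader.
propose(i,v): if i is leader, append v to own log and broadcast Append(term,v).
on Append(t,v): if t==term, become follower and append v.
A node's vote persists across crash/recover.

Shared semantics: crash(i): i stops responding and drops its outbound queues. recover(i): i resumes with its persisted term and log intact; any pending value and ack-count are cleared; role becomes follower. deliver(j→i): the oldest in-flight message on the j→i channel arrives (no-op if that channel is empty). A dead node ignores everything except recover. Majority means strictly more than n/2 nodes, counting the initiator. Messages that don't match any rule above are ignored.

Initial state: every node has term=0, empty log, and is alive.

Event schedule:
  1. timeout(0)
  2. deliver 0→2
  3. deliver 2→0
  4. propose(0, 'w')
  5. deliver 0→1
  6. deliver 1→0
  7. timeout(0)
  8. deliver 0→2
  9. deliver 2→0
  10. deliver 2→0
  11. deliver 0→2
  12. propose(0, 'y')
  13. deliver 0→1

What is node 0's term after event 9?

2

after 1 — timeout(0): n0:cand/t1/[-]
after 2 — deliver 0→2: n2:foll/t1/[-]
after 3 — deliver 2→0: n0:lead/t1/[-]
after 4 — propose(0,'w'): n0:lead/t1/[w]
after 5 — deliver 0→1: n1:foll/t1/[-]
after 6 — deliver 1→0: ·
after 7 — timeout(0): n0:cand/t2/[w]
after 8 — deliver 0→2: n2:foll/t1/[w]
after 9 — deliver 2→0: ·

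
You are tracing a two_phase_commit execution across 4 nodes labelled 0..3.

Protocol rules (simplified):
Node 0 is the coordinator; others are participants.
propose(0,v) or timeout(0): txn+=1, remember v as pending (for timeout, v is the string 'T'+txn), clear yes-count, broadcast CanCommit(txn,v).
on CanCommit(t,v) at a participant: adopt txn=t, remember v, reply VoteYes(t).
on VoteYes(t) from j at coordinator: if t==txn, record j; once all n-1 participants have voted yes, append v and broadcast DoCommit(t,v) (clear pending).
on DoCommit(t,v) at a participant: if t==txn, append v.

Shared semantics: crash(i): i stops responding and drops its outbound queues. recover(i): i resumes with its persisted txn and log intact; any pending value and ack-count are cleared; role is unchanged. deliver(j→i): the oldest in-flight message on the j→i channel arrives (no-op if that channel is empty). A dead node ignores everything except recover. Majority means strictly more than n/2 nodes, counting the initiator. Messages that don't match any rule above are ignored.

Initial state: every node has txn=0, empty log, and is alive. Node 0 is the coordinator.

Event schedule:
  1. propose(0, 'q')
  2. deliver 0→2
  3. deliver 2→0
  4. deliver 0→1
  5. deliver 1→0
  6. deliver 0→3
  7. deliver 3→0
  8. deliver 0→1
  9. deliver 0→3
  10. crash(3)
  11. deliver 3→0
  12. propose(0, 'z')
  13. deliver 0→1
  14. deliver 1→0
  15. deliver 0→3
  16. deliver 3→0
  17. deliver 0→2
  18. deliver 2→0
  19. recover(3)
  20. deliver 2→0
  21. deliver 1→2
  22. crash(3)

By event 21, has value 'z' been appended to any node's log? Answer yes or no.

no

e1 propose(0,'q'): 0[coor,t=1,-]
e2 deliver 0→2: 2[part,t=1,-]
e3 deliver 2→0: ·
e4 deliver 0→1: 1[part,t=1,-]
e5 deliver 1→0: ·
e6 deliver 0→3: 3[part,t=1,-]
e7 deliver 3→0: 0[coor,t=1,q]
e8 deliver 0→1: 1[part,t=1,q]
e9 deliver 0→3: 3[part,t=1,q]
e10 crash(3): 3[✗part,t=1,q]
e11 deliver 3→0: ·
e12 propose(0,'z'): 0[coor,t=2,q]
e13 deliver 0→1: 1[part,t=2,q]
e14 deliver 1→0: ·
e15 deliver 0→3: ·
e16 deliver 3→0: ·
e17 deliver 0→2: 2[part,t=1,q]
e18 deliver 2→0: ·
e19 recover(3): 3[part,t=1,q]
e20 deliver 2→0: ·
e21 deliver 1→2: ·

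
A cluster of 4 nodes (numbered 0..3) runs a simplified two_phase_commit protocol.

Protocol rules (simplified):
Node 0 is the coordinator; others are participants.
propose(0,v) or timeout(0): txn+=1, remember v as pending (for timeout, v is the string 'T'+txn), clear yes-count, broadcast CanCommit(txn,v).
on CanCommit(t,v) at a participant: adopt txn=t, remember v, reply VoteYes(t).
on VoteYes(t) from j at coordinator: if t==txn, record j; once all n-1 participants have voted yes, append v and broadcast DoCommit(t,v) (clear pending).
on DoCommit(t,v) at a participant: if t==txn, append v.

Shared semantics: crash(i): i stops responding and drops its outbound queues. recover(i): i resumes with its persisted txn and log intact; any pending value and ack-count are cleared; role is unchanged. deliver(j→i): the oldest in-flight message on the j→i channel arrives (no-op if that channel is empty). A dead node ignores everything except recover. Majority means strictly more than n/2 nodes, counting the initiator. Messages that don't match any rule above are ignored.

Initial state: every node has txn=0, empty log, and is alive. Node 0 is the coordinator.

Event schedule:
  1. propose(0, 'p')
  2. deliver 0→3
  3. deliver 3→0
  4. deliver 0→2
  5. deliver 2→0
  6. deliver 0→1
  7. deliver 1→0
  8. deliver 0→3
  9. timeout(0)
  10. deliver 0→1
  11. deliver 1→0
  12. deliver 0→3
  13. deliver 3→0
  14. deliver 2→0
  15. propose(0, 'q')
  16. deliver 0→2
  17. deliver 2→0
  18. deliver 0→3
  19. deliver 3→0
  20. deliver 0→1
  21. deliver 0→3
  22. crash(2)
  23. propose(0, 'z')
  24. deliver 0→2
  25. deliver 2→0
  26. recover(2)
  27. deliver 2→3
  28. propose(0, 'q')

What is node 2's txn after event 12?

1

after 1 — propose(0,'p'): n0:coor/t1/[-]
after 2 — deliver 0→3: n3:part/t1/[-]
after 3 — deliver 3→0: ·
after 4 — deliver 0→2: n2:part/t1/[-]
after 5 — deliver 2→0: ·
after 6 — deliver 0→1: n1:part/t1/[-]
after 7 — deliver 1→0: n0:coor/t1/[p]
after 8 — deliver 0→3: n3:part/t1/[p]
after 9 — timeout(0): n0:coor/t2/[p]
after 10 — deliver 0→1: n1:part/t1/[p]
after 11 — deliver 1→0: ·
after 12 — deliver 0→3: n3:part/t2/[p]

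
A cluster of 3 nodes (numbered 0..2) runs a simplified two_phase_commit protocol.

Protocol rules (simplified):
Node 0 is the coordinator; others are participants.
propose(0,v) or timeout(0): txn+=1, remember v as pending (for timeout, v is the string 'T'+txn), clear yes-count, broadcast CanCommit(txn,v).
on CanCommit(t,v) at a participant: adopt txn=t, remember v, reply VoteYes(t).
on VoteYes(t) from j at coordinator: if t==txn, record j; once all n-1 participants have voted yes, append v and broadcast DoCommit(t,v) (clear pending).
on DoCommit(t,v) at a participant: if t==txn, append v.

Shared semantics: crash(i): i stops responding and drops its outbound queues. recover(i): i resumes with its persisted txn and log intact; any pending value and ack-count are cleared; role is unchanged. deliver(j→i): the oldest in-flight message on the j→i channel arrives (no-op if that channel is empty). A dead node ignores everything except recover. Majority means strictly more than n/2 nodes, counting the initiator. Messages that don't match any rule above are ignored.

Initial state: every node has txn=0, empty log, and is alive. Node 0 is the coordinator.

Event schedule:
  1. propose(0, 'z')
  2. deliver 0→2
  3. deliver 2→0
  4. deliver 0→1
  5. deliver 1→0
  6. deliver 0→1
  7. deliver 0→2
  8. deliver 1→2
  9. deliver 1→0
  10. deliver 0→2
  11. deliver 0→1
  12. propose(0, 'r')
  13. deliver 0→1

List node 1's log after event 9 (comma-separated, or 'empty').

z

1. propose(0,'z'):  <0:coor t1 ->
2. deliver 0→2:  <2:part t1 ->
3. deliver 2→0:  nop
4. deliver 0→1:  <1:part t1 ->
5. deliver 1→0:  <0:coor t1 z>
6. deliver 0→1:  <1:part t1 z>
7. deliver 0→2:  <2:part t1 z>
8. deliver 1→2:  nop
9. deliver 1→0:  nop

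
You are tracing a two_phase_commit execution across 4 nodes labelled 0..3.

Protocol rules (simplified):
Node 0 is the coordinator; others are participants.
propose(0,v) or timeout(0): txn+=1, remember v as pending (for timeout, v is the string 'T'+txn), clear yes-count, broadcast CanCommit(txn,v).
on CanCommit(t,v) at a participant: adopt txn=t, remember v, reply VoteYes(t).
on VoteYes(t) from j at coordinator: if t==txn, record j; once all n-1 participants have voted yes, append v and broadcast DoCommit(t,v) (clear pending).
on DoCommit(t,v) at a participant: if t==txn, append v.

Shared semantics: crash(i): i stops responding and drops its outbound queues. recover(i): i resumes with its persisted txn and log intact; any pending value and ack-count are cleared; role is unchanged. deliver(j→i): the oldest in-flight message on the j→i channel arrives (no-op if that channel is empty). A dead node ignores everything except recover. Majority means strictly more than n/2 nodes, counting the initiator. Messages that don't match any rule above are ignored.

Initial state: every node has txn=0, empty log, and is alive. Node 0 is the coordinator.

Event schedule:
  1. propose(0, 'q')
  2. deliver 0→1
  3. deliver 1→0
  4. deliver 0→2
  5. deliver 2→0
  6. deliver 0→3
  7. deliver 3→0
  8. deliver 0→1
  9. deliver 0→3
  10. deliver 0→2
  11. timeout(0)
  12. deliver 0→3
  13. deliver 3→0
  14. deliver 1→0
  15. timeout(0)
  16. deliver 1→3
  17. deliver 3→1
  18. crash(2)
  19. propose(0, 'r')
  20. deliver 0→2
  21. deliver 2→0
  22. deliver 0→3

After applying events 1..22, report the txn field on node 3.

step 1 propose(0,'q'): 0={coor,t=1,log=-}
step 2 deliver 0→1: 1={part,t=1,log=-}
step 3 deliver 1→0: —
step 4 deliver 0→2: 2={part,t=1,log=-}
step 5 deliver 2→0: —
step 6 deliver 0→3: 3={part,t=1,log=-}
step 7 deliver 3→0: 0={coor,t=1,log=q}
step 8 deliver 0→1: 1={part,t=1,log=q}
step 9 deliver 0→3: 3={part,t=1,log=q}
step 10 deliver 0→2: 2={part,t=1,log=q}
step 11 timeout(0): 0={coor,t=2,log=q}
step 12 deliver 0→3: 3={part,t=2,log=q}
step 13 deliver 3→0: —
step 14 deliver 1→0: —
step 15 timeout(0): 0={coor,t=3,log=q}
step 16 deliver 1→3: —
step 17 deliver 3→1: —
step 18 crash(2): 2={✗part,t=1,log=q}
step 19 propose(0,'r'): 0={coor,t=4,log=q}
step 20 deliver 0→2: —
step 21 deliver 2→0: —
step 22 deliver 0→3: 3={part,t=3,log=q}

3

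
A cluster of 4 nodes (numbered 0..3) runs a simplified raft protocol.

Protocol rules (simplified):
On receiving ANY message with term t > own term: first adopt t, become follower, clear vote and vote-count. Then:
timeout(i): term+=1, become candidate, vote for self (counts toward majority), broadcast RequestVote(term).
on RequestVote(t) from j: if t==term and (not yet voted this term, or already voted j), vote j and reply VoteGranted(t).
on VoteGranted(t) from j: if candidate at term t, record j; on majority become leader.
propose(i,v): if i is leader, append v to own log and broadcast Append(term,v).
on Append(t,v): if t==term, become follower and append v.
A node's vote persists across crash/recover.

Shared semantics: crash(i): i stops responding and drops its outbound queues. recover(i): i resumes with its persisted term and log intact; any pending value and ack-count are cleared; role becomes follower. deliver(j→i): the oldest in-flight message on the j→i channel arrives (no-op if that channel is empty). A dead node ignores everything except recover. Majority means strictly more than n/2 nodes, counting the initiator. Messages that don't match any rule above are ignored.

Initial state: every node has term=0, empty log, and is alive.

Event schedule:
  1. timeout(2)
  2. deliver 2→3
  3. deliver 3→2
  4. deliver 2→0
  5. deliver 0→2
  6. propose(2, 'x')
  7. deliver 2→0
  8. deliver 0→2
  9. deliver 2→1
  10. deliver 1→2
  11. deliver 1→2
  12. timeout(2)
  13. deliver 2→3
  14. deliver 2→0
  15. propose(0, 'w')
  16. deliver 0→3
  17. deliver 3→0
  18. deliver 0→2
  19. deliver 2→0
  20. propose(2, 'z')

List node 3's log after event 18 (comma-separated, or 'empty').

step 1 timeout(2): 2={cand,t=1,log=-}
step 2 deliver 2→3: 3={foll,t=1,log=-}
step 3 deliver 3→2: —
step 4 deliver 2→0: 0={foll,t=1,log=-}
step 5 deliver 0→2: 2={lead,t=1,log=-}
step 6 propose(2,'x'): 2={lead,t=1,log=x}
step 7 deliver 2→0: 0={foll,t=1,log=x}
step 8 deliver 0→2: —
step 9 deliver 2→1: 1={foll,t=1,log=-}
step 10 deliver 1→2: —
step 11 deliver 1→2: —
step 12 timeout(2): 2={cand,t=2,log=x}
step 13 deliver 2→3: 3={foll,t=1,log=x}
step 14 deliver 2→0: 0={foll,t=2,log=x}
step 15 propose(0,'w'): —
step 16 deliver 0→3: —
step 17 deliver 3→0: —
step 18 deliver 0→2: —

x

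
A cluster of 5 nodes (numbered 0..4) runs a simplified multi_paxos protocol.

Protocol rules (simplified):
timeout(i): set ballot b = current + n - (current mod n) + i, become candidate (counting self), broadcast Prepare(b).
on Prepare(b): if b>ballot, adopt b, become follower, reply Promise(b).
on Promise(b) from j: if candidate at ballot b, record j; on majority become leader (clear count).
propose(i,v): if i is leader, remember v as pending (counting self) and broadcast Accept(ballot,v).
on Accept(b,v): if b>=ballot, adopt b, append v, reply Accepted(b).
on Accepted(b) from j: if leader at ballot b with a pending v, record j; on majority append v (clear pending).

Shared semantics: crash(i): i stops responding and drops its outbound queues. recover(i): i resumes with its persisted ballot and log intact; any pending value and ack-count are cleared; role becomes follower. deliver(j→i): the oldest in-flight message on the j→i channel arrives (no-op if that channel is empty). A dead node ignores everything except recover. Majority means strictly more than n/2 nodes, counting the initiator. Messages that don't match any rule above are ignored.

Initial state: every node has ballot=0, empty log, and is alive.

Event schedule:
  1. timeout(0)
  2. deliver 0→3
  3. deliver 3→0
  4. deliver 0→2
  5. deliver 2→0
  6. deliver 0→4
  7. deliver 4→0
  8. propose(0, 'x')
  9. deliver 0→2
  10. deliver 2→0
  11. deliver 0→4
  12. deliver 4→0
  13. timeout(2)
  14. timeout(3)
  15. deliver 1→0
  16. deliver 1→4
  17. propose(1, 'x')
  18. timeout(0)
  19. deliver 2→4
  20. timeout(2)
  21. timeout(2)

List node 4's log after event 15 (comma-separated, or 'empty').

step 1 timeout(0): 0={cand,b=5,log=-}
step 2 deliver 0→3: 3={foll,b=5,log=-}
step 3 deliver 3→0: —
step 4 deliver 0→2: 2={foll,b=5,log=-}
step 5 deliver 2→0: 0={lead,b=5,log=-}
step 6 deliver 0→4: 4={foll,b=5,log=-}
step 7 deliver 4→0: —
step 8 propose(0,'x'): —
step 9 deliver 0→2: 2={foll,b=5,log=x}
step 10 deliver 2→0: —
step 11 deliver 0→4: 4={foll,b=5,log=x}
step 12 deliver 4→0: 0={lead,b=5,log=x}
step 13 timeout(2): 2={cand,b=12,log=x}
step 14 timeout(3): 3={cand,b=13,log=-}
step 15 deliver 1→0: —

x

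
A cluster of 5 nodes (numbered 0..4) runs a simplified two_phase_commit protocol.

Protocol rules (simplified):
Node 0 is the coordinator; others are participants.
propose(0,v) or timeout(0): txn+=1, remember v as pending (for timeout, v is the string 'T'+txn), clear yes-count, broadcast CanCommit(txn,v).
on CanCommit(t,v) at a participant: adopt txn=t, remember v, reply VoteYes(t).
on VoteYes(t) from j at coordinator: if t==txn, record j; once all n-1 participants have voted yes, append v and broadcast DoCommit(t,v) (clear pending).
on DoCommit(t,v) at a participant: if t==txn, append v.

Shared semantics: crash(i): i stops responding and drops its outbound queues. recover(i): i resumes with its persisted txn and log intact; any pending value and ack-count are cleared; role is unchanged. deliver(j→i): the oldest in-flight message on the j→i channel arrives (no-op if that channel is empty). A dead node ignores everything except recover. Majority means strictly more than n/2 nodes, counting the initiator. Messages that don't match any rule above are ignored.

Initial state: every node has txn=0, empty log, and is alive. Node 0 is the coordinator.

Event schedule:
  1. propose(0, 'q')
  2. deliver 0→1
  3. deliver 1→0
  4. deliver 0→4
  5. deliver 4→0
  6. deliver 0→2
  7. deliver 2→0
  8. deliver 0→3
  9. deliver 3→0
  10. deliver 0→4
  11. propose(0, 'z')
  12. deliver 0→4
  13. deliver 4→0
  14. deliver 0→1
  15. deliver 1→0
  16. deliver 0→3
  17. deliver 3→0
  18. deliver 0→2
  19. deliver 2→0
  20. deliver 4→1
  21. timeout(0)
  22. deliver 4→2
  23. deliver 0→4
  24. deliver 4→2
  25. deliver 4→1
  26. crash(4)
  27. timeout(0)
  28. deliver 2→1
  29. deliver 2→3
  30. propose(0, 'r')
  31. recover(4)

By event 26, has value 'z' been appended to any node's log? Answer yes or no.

1. propose(0,'q'):  <0:coor t1 ->
2. deliver 0→1:  <1:part t1 ->
3. deliver 1→0:  nop
4. deliver 0→4:  <4:part t1 ->
5. deliver 4→0:  nop
6. deliver 0→2:  <2:part t1 ->
7. deliver 2→0:  nop
8. deliver 0→3:  <3:part t1 ->
9. deliver 3→0:  <0:coor t1 q>
10. deliver 0→4:  <4:part t1 q>
11. propose(0,'z'):  <0:coor t2 q>
12. deliver 0→4:  <4:part t2 q>
13. deliver 4→0:  nop
14. deliver 0→1:  <1:part t1 q>
15. deliver 1→0:  nop
16. deliver 0→3:  <3:part t1 q>
17. deliver 3→0:  nop
18. deliver 0→2:  <2:part t1 q>
19. deliver 2→0:  nop
20. deliver 4→1:  nop
21. timeout(0):  <0:coor t3 q>
22. deliver 4→2:  nop
23. deliver 0→4:  <4:part t3 q>
24. deliver 4→2:  nop
25. deliver 4→1:  nop
26. crash(4):  <4:✗part t3 q>

no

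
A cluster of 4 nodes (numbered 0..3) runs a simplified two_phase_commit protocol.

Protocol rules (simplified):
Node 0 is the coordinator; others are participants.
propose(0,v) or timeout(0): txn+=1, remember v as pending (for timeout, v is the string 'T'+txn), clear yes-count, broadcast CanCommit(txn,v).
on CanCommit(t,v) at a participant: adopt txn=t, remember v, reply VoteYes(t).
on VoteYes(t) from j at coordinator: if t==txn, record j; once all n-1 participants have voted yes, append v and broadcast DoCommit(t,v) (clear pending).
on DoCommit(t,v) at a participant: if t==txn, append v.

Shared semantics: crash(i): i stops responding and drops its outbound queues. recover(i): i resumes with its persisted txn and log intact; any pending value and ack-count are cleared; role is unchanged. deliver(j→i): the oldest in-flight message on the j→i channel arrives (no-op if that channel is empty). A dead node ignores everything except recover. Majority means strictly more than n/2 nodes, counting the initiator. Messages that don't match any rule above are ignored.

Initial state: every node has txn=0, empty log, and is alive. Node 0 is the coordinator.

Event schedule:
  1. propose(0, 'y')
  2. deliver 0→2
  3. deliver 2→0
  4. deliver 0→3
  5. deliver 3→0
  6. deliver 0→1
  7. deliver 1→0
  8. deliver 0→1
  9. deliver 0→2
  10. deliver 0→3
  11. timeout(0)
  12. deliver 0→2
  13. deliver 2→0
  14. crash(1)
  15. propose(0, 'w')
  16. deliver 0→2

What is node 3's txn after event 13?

1

[1] propose(0,'y') → N0(coor t1 [-])
[2] deliver 0→2 → N2(part t1 [-])
[3] deliver 2→0 → ∅
[4] deliver 0→3 → N3(part t1 [-])
[5] deliver 3→0 → ∅
[6] deliver 0→1 → N1(part t1 [-])
[7] deliver 1→0 → N0(coor t1 [y])
[8] deliver 0→1 → N1(part t1 [y])
[9] deliver 0→2 → N2(part t1 [y])
[10] deliver 0→3 → N3(part t1 [y])
[11] timeout(0) → N0(coor t2 [y])
[12] deliver 0→2 → N2(part t2 [y])
[13] deliver 2→0 → ∅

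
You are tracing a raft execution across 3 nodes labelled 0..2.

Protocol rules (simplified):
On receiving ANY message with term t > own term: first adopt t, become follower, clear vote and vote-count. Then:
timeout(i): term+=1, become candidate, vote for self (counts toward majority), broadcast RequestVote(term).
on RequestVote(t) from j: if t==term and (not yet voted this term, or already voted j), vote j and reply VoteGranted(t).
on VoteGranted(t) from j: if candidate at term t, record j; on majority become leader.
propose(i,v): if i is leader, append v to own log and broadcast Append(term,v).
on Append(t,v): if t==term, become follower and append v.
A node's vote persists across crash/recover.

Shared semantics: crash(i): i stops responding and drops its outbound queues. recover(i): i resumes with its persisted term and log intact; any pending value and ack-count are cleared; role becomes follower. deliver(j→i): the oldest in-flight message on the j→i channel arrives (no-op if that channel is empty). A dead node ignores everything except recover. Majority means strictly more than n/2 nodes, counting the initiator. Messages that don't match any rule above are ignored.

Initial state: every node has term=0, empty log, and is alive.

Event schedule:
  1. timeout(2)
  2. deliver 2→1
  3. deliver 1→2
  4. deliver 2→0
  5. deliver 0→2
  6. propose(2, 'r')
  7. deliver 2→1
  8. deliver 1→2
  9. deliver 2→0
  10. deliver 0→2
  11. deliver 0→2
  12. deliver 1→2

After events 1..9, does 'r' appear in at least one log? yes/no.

yes

after 1 — timeout(2): n2:cand/t1/[-]
after 2 — deliver 2→1: n1:foll/t1/[-]
after 3 — deliver 1→2: n2:lead/t1/[-]
after 4 — deliver 2→0: n0:foll/t1/[-]
after 5 — deliver 0→2: ·
after 6 — propose(2,'r'): n2:lead/t1/[r]
after 7 — deliver 2→1: n1:foll/t1/[r]
after 8 — deliver 1→2: ·
after 9 — deliver 2→0: n0:foll/t1/[r]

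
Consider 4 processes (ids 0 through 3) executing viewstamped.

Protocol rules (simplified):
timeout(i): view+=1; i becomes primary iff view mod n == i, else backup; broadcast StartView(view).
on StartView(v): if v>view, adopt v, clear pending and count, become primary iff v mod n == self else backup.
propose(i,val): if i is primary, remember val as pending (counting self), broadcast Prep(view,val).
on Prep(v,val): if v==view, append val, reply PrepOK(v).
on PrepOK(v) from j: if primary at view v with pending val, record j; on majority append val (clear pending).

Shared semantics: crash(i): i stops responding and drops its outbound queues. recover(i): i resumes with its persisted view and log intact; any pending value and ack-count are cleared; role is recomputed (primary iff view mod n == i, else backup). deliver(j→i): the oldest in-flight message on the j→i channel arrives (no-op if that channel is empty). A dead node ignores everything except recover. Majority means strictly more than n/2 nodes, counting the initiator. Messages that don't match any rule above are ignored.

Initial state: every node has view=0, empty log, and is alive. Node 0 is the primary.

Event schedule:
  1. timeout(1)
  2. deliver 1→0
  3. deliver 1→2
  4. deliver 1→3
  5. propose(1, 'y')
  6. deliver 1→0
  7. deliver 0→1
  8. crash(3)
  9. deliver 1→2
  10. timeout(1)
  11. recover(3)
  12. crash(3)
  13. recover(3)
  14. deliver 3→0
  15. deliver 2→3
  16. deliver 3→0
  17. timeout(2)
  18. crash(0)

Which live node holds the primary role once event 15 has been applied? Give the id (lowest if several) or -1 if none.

-1

e1 timeout(1): 1[prim,v=1,-]
e2 deliver 1→0: 0[back,v=1,-]
e3 deliver 1→2: 2[back,v=1,-]
e4 deliver 1→3: 3[back,v=1,-]
e5 propose(1,'y'): ·
e6 deliver 1→0: 0[back,v=1,y]
e7 deliver 0→1: ·
e8 crash(3): 3[✗back,v=1,-]
e9 deliver 1→2: 2[back,v=1,y]
e10 timeout(1): 1[back,v=2,-]
e11 recover(3): 3[back,v=1,-]
e12 crash(3): 3[✗back,v=1,-]
e13 recover(3): 3[back,v=1,-]
e14 deliver 3→0: ·
e15 deliver 2→3: ·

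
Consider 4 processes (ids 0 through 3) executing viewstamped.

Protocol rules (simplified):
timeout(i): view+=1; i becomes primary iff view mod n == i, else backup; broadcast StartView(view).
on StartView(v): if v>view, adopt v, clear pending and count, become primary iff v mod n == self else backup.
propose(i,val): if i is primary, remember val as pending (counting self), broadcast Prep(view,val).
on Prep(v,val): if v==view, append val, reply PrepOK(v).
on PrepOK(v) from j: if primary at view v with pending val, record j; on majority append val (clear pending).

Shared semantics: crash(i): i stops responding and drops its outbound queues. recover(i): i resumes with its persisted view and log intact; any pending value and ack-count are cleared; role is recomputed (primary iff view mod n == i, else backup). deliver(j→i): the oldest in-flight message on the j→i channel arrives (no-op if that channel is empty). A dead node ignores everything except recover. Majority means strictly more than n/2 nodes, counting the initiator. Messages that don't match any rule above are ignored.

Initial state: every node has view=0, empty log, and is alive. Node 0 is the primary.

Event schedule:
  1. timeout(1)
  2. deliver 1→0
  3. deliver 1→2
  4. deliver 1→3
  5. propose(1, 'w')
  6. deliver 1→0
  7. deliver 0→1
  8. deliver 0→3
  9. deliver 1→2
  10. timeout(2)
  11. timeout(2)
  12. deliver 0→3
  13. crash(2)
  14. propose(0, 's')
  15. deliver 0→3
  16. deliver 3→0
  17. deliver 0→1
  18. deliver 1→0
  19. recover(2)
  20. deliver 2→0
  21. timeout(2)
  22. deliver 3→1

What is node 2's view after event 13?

3

after 1 — timeout(1): n1:prim/v1/[-]
after 2 — deliver 1→0: n0:back/v1/[-]
after 3 — deliver 1→2: n2:back/v1/[-]
after 4 — deliver 1→3: n3:back/v1/[-]
after 5 — propose(1,'w'): ·
after 6 — deliver 1→0: n0:back/v1/[w]
after 7 — deliver 0→1: ·
after 8 — deliver 0→3: ·
after 9 — deliver 1→2: n2:back/v1/[w]
after 10 — timeout(2): n2:prim/v2/[w]
after 11 — timeout(2): n2:back/v3/[w]
after 12 — deliver 0→3: ·
after 13 — crash(2): n2:✗back/v3/[w]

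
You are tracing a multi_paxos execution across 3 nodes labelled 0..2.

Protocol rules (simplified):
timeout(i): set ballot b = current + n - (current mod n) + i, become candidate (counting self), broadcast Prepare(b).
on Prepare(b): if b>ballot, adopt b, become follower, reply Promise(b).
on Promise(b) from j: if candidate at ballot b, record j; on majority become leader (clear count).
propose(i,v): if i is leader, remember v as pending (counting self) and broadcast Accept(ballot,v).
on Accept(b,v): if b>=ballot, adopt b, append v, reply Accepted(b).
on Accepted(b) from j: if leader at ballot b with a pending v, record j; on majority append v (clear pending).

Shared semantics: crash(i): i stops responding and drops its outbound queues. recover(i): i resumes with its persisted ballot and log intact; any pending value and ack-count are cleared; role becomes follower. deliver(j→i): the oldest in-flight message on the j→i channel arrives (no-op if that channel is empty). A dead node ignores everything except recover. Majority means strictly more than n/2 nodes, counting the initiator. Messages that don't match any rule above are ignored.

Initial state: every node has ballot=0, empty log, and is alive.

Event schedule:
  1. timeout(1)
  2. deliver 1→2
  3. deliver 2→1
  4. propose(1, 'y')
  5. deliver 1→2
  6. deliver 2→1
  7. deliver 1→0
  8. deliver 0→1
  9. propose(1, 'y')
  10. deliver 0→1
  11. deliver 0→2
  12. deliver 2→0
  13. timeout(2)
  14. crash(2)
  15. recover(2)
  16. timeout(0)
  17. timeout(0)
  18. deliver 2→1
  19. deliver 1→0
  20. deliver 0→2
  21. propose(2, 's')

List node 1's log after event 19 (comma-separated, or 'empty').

y

1. timeout(1):  <1:cand b4 ->
2. deliver 1→2:  <2:foll b4 ->
3. deliver 2→1:  <1:lead b4 ->
4. propose(1,'y'):  nop
5. deliver 1→2:  <2:foll b4 y>
6. deliver 2→1:  <1:lead b4 y>
7. deliver 1→0:  <0:foll b4 ->
8. deliver 0→1:  nop
9. propose(1,'y'):  nop
10. deliver 0→1:  nop
11. deliver 0→2:  nop
12. deliver 2→0:  nop
13. timeout(2):  <2:cand b8 y>
14. crash(2):  <2:✗cand b8 y>
15. recover(2):  <2:foll b8 y>
16. timeout(0):  <0:cand b6 ->
17. timeout(0):  <0:cand b9 ->
18. deliver 2→1:  nop
19. deliver 1→0:  nop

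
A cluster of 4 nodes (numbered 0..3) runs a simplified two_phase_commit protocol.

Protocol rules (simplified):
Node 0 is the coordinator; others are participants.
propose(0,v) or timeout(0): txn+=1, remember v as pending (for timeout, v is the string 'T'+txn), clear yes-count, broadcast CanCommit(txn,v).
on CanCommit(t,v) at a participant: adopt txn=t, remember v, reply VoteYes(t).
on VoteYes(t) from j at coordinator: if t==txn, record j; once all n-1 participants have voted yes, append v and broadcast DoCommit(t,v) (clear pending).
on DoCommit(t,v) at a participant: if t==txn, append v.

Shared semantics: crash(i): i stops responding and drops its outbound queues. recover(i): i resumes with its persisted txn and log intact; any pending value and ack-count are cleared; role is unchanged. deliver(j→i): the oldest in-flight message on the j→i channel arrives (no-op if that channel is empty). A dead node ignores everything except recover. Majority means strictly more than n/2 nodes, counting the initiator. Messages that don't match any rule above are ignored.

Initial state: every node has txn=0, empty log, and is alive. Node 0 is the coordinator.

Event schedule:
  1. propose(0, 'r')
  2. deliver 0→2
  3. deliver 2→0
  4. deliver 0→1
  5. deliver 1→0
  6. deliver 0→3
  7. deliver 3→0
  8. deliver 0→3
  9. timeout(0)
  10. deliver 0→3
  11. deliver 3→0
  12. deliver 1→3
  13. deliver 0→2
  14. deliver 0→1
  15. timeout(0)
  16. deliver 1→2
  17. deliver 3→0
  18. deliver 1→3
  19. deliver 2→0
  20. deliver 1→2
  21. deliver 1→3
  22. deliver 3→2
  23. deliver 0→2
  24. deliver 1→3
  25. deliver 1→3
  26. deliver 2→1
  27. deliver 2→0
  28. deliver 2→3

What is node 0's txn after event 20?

after 1 — propose(0,'r'): n0:coor/t1/[-]
after 2 — deliver 0→2: n2:part/t1/[-]
after 3 — deliver 2→0: ·
after 4 — deliver 0→1: n1:part/t1/[-]
after 5 — deliver 1→0: ·
after 6 — deliver 0→3: n3:part/t1/[-]
after 7 — deliver 3→0: n0:coor/t1/[r]
after 8 — deliver 0→3: n3:part/t1/[r]
after 9 — timeout(0): n0:coor/t2/[r]
after 10 — deliver 0→3: n3:part/t2/[r]
after 11 — deliver 3→0: ·
after 12 — deliver 1→3: ·
after 13 — deliver 0→2: n2:part/t1/[r]
after 14 — deliver 0→1: n1:part/t1/[r]
after 15 — timeout(0): n0:coor/t3/[r]
after 16 — deliver 1→2: ·
after 17 — deliver 3→0: ·
after 18 — deliver 1→3: ·
after 19 — deliver 2→0: ·
after 20 — deliver 1→2: ·

3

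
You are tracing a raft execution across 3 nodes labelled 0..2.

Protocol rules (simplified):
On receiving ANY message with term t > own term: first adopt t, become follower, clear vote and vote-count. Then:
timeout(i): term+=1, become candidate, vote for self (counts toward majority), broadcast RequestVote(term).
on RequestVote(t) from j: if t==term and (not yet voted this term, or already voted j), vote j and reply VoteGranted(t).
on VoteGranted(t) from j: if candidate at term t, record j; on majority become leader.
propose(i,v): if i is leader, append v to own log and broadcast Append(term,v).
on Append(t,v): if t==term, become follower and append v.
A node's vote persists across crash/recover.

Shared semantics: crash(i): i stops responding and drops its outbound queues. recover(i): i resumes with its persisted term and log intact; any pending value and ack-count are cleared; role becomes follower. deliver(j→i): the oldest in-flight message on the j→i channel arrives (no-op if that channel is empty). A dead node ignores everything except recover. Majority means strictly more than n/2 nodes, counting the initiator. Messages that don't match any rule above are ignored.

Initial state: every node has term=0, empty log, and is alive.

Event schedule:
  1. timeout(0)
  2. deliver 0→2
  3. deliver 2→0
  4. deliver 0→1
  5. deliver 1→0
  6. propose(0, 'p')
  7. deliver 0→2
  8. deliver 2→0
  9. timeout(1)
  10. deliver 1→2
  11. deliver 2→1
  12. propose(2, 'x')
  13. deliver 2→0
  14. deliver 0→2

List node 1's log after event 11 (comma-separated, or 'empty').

step 1 timeout(0): 0={cand,t=1,log=-}
step 2 deliver 0→2: 2={foll,t=1,log=-}
step 3 deliver 2→0: 0={lead,t=1,log=-}
step 4 deliver 0→1: 1={foll,t=1,log=-}
step 5 deliver 1→0: —
step 6 propose(0,'p'): 0={lead,t=1,log=p}
step 7 deliver 0→2: 2={foll,t=1,log=p}
step 8 deliver 2→0: —
step 9 timeout(1): 1={cand,t=2,log=-}
step 10 deliver 1→2: 2={foll,t=2,log=p}
step 11 deliver 2→1: 1={lead,t=2,log=-}

empty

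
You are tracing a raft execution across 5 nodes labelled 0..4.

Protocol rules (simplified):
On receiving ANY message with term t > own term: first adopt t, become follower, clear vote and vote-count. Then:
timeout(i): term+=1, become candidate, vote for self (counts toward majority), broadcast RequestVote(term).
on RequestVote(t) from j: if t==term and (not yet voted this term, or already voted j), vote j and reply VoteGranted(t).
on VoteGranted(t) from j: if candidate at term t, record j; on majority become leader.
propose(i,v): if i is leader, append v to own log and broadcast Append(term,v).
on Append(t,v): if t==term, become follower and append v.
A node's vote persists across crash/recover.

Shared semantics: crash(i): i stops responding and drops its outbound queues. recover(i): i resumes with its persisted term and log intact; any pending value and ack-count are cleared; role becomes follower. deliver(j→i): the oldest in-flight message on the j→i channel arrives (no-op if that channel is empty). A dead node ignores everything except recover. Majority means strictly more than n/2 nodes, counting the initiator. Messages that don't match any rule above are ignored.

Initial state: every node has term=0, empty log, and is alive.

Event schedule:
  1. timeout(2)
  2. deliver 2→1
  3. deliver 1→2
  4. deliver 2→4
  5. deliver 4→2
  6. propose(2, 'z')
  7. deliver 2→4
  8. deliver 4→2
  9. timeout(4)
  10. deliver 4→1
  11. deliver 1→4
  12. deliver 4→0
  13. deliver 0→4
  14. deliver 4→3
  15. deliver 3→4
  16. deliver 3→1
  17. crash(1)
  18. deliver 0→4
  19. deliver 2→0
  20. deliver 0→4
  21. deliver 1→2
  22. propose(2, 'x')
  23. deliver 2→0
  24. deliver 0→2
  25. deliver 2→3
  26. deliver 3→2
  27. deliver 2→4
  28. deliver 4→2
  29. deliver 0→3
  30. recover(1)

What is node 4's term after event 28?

e1 timeout(2): 2[cand,t=1,-]
e2 deliver 2→1: 1[foll,t=1,-]
e3 deliver 1→2: ·
e4 deliver 2→4: 4[foll,t=1,-]
e5 deliver 4→2: 2[lead,t=1,-]
e6 propose(2,'z'): 2[lead,t=1,z]
e7 deliver 2→4: 4[foll,t=1,z]
e8 deliver 4→2: ·
e9 timeout(4): 4[cand,t=2,z]
e10 deliver 4→1: 1[foll,t=2,-]
e11 deliver 1→4: ·
e12 deliver 4→0: 0[foll,t=2,-]
e13 deliver 0→4: 4[lead,t=2,z]
e14 deliver 4→3: 3[foll,t=2,-]
e15 deliver 3→4: ·
e16 deliver 3→1: ·
e17 crash(1): 1[✗foll,t=2,-]
e18 deliver 0→4: ·
e19 deliver 2→0: ·
e20 deliver 0→4: ·
e21 deliver 1→2: ·
e22 propose(2,'x'): 2[lead,t=1,z,x]
e23 deliver 2→0: ·
e24 deliver 0→2: ·
e25 deliver 2→3: ·
e26 deliver 3→2: ·
e27 deliver 2→4: ·
e28 deliver 4→2: 2[foll,t=2,z,x]

2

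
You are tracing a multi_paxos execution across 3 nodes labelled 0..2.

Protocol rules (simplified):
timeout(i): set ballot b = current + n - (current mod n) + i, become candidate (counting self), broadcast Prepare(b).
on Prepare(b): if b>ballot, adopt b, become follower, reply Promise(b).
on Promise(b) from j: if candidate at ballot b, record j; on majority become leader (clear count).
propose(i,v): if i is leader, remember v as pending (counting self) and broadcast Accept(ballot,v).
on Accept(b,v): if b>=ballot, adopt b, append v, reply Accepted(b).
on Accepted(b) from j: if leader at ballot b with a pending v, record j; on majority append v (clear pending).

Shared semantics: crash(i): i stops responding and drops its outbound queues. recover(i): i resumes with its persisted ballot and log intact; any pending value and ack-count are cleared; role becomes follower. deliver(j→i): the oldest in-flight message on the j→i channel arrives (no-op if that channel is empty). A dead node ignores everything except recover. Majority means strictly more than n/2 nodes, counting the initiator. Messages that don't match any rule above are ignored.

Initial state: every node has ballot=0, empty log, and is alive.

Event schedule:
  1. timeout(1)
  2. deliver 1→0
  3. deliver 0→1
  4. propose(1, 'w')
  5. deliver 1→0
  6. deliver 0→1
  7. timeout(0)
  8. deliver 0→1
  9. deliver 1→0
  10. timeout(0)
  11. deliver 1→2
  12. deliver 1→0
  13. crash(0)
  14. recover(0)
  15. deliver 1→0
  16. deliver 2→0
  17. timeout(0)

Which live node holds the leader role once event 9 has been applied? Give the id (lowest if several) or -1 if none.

0

1. timeout(1):  <1:cand b4 ->
2. deliver 1→0:  <0:foll b4 ->
3. deliver 0→1:  <1:lead b4 ->
4. propose(1,'w'):  nop
5. deliver 1→0:  <0:foll b4 w>
6. deliver 0→1:  <1:lead b4 w>
7. timeout(0):  <0:cand b6 w>
8. deliver 0→1:  <1:foll b6 w>
9. deliver 1→0:  <0:lead b6 w>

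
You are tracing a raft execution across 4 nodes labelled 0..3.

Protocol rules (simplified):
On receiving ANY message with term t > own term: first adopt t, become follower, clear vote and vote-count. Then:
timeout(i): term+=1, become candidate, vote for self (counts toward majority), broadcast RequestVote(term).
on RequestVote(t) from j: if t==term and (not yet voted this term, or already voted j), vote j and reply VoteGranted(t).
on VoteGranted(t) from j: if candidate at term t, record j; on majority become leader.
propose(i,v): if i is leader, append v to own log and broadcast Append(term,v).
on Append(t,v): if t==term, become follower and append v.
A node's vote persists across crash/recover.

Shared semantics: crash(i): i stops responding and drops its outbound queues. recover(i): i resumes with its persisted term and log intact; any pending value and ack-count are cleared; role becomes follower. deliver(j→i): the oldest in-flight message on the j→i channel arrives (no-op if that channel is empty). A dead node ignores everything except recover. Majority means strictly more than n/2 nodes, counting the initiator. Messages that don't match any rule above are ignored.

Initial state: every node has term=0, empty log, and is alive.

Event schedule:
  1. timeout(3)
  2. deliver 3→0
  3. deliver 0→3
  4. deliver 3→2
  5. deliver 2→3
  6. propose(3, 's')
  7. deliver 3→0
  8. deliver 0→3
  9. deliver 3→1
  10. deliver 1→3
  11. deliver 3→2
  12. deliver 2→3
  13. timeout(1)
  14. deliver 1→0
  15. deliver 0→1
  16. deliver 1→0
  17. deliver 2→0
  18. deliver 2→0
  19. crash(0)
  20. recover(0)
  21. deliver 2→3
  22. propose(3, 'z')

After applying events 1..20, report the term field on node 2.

1

step 1 timeout(3): 3={cand,t=1,log=-}
step 2 deliver 3→0: 0={foll,t=1,log=-}
step 3 deliver 0→3: —
step 4 deliver 3→2: 2={foll,t=1,log=-}
step 5 deliver 2→3: 3={lead,t=1,log=-}
step 6 propose(3,'s'): 3={lead,t=1,log=s}
step 7 deliver 3→0: 0={foll,t=1,log=s}
step 8 deliver 0→3: —
step 9 deliver 3→1: 1={foll,t=1,log=-}
step 10 deliver 1→3: —
step 11 deliver 3→2: 2={foll,t=1,log=s}
step 12 deliver 2→3: —
step 13 timeout(1): 1={cand,t=2,log=-}
step 14 deliver 1→0: 0={foll,t=2,log=s}
step 15 deliver 0→1: —
step 16 deliver 1→0: —
step 17 deliver 2→0: —
step 18 deliver 2→0: —
step 19 crash(0): 0={✗foll,t=2,log=s}
step 20 recover(0): 0={foll,t=2,log=s}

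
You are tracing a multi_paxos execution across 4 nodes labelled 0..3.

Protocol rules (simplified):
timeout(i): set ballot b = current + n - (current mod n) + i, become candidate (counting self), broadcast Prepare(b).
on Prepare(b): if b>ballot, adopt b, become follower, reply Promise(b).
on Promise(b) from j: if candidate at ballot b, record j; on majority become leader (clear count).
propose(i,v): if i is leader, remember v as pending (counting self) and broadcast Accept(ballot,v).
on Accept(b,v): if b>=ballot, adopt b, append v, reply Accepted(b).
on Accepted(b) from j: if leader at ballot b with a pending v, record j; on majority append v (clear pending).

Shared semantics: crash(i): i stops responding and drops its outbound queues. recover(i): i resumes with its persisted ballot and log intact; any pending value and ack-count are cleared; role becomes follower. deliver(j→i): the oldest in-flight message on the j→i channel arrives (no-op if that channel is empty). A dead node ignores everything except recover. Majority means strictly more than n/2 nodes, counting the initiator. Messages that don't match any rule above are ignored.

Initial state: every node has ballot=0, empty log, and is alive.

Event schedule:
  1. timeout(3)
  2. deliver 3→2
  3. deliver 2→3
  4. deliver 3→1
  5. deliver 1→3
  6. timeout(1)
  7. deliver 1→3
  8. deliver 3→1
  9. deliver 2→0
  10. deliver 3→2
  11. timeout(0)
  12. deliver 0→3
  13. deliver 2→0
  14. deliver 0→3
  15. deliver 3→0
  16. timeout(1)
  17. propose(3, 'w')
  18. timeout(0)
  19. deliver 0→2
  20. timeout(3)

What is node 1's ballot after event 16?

after 1 — timeout(3): n3:cand/b7/[-]
after 2 — deliver 3→2: n2:foll/b7/[-]
after 3 — deliver 2→3: ·
after 4 — deliver 3→1: n1:foll/b7/[-]
after 5 — deliver 1→3: n3:lead/b7/[-]
after 6 — timeout(1): n1:cand/b9/[-]
after 7 — deliver 1→3: n3:foll/b9/[-]
after 8 — deliver 3→1: ·
after 9 — deliver 2→0: ·
after 10 — deliver 3→2: ·
after 11 — timeout(0): n0:cand/b4/[-]
after 12 — deliver 0→3: ·
after 13 — deliver 2→0: ·
after 14 — deliver 0→3: ·
after 15 — deliver 3→0: n0:foll/b7/[-]
after 16 — timeout(1): n1:cand/b13/[-]

13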